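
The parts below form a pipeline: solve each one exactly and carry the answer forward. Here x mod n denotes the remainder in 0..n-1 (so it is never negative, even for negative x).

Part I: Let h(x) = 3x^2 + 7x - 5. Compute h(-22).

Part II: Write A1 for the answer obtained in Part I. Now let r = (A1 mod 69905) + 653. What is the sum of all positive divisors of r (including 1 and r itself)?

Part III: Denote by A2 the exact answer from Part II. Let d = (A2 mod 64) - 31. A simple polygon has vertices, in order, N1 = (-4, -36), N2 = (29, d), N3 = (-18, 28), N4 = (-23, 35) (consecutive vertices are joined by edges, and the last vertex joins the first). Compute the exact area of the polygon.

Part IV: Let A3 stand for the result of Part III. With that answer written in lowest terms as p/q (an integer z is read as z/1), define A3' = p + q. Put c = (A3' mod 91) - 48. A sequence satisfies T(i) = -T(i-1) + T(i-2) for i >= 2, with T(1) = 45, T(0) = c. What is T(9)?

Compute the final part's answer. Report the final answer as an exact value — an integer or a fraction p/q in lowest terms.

1236

Part I: 3*(-22)^2 + 7*(-22)^1 - 5 = (1452) + (-154) + (-5) = 1293; answer 1293
Part II: A1 = 1293; r = 1946; 1946 = 2 * 7 * 139; sigma = (1 + 2) * (1 + 7) * (1 + 139) = 3 * 8 * 140 = 3360; answer 3360
Part III: A2 = 3360; d = 1; cross terms: (-4*1 - 29*-36)=1040, (29*28 - -18*1)=830, (-18*35 - -23*28)=14, (-23*-36 - -4*35)=968; twice the area = |2852| = 2852; area = 1426; answer 1426
Part IV: A3 = 1426; threaded value p + q = 1427; c = 14; T(2) = -1*(45) + 1*(14) = -31; iterating: T(2)=-31, T(3)=76, T(4)=-107, T(5)=183, T(6)=-290, T(7)=473, T(8)=-763, T(9)=1236; answer 1236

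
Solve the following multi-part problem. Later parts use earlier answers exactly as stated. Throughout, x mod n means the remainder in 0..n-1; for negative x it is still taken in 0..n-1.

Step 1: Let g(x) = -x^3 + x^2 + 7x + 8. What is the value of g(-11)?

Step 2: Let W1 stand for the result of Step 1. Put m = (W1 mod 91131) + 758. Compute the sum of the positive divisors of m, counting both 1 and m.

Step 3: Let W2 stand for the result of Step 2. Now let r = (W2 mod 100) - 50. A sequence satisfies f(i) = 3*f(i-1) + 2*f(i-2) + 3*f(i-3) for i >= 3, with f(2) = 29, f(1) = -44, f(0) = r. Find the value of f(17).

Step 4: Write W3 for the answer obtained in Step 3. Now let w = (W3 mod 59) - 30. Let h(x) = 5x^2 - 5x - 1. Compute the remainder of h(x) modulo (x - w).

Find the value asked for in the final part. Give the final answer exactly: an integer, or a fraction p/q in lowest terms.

Step 1: -1*(-11)^3 + 1*(-11)^2 + 7*(-11)^1 + 8 = (1331) + (121) + (-77) + (8) = 1383; answer 1383
Step 2: W1 = 1383; m = 2141; 2141 is prime, so its only divisors are 1 and 2141; sigma = 1 + 2141 = 2142; answer 2142
Step 3: W2 = 2142; r = -8; f(3) = 3*(29) + 2*(-44) + 3*(-8) = -25; iterating: f(3)=-25, f(4)=-149, f(5)=-410, f(6)=-1603, f(7)=-6076, f(8)=-22664, f(9)=-84953, f(10)=-318415, f(11)=-1193143, f(12)=-4471118, f(13)=-16754885, f(14)=-62786320, f(15)=-235282084, f(16)=-881683547, f(17)=-3303973769; answer -3303973769
Step 4: W3 = -3303973769; w = 5; remainder = value at the root: 5*(5)^2 - 5*(5)^1 - 1 = (125) + (-25) + (-1) = 99; answer 99

99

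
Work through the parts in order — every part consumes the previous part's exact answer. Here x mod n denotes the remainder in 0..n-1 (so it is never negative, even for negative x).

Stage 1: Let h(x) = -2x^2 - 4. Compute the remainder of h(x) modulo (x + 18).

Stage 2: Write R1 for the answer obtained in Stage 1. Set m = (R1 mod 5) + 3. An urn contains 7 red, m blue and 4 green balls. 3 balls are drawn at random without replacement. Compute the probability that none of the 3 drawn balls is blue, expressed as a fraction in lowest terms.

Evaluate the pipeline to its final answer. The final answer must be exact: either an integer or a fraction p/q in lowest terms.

Stage 1: remainder = value at the root: -2*(-18)^2 - 4 = (-648) + (-4) = -652; answer -652
Stage 2: R1 = -652; m = 6; total draws C(17,3) = 680; favorable C(11,3) = 165; P = 33/136; answer 33/136

33/136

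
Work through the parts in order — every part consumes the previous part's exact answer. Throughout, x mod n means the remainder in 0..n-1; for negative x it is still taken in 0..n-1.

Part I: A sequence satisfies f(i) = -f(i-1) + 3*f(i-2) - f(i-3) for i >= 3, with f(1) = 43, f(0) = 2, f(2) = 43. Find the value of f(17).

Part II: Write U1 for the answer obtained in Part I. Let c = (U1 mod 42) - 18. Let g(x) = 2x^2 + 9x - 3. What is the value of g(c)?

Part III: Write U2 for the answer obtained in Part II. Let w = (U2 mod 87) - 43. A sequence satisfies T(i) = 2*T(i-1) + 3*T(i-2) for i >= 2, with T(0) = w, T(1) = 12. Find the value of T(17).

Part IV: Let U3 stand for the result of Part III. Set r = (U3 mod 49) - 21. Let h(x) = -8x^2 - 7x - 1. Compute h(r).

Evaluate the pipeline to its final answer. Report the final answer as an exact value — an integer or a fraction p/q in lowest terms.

-5176

Part I: f(3) = -1*(43) + 3*(43) - 1*(2) = 84; iterating: f(3)=84, f(4)=2, f(5)=207, f(6)=-285, f(7)=904, f(8)=-1966, f(9)=4963, f(10)=-11765, f(11)=28620, f(12)=-68878, f(13)=166503, f(14)=-401757, f(15)=970144, f(16)=-2341918, f(17)=5654107; answer 5654107
Part II: U1 = 5654107; c = 7; 2*(7)^2 + 9*(7)^1 - 3 = (98) + (63) + (-3) = 158; answer 158
Part III: U2 = 158; w = 28; T(2) = 2*(12) + 3*(28) = 108; iterating: T(2)=108, T(3)=252, T(4)=828, T(5)=2412, T(6)=7308, T(7)=21852, T(8)=65628, T(9)=196812, T(10)=590508, T(11)=1771452, T(12)=5314428, T(13)=15943212, T(14)=47829708, T(15)=143489052, T(16)=430467228, T(17)=1291401612; answer 1291401612
Part IV: U3 = 1291401612; r = 25; -8*(25)^2 - 7*(25)^1 - 1 = (-5000) + (-175) + (-1) = -5176; answer -5176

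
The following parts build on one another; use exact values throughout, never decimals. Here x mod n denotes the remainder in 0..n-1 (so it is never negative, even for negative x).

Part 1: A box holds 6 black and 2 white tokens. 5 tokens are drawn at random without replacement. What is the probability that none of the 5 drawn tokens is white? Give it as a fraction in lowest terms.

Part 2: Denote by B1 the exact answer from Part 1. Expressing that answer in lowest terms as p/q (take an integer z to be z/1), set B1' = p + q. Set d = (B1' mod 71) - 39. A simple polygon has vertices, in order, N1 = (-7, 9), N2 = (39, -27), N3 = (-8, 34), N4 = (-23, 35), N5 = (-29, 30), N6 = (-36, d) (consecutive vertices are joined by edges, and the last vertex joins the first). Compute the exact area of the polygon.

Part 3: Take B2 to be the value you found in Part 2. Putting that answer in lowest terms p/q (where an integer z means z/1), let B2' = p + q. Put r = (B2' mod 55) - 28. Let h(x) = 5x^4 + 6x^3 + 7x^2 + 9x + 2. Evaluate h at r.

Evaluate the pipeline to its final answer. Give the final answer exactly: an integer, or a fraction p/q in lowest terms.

Part 1: total draws C(8,5) = 56; favorable C(6,5) = 6; P = 3/28; answer 3/28
Part 2: B1 = 3/28; threaded value p + q = 31; d = -8; cross terms: (-7*-27 - 39*9)=-162, (39*34 - -8*-27)=1110, (-8*35 - -23*34)=502, (-23*30 - -29*35)=325, (-29*-8 - -36*30)=1312, (-36*9 - -7*-8)=-380; twice the area = |2707| = 2707; area = 2707/2; answer 2707/2
Part 3: B2 = 2707/2; threaded value p + q = 2709; r = -14; 5*(-14)^4 + 6*(-14)^3 + 7*(-14)^2 + 9*(-14)^1 + 2 = (192080) + (-16464) + (1372) + (-126) + (2) = 176864; answer 176864

176864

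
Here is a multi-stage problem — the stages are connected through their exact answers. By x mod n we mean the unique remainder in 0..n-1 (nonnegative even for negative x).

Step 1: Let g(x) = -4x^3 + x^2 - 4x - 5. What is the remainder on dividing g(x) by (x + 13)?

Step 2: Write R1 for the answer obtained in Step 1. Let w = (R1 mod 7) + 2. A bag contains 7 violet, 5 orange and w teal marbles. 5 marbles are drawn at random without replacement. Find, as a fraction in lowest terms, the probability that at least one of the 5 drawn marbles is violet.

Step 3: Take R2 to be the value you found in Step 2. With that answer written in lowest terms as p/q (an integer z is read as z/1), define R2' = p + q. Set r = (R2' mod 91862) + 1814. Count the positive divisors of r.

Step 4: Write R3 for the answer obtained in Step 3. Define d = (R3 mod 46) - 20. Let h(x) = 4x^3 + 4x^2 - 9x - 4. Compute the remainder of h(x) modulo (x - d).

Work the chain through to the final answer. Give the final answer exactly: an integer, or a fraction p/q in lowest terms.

-15220

Step 1: remainder = value at the root: -4*(-13)^3 + 1*(-13)^2 - 4*(-13)^1 - 5 = (8788) + (169) + (52) + (-5) = 9004; answer 9004
Step 2: R1 = 9004; w = 4; total draws C(16,5) = 4368; complement C(9,5) = 126; favorable 4368 - 126 = 4242; P = 101/104; answer 101/104
Step 3: R2 = 101/104; threaded value p + q = 205; r = 2019; 2019 = 3 * 673; number of divisors = (1+1) * (1+1) = 4; answer 4
Step 4: R3 = 4; d = -16; remainder = value at the root: 4*(-16)^3 + 4*(-16)^2 - 9*(-16)^1 - 4 = (-16384) + (1024) + (144) + (-4) = -15220; answer -15220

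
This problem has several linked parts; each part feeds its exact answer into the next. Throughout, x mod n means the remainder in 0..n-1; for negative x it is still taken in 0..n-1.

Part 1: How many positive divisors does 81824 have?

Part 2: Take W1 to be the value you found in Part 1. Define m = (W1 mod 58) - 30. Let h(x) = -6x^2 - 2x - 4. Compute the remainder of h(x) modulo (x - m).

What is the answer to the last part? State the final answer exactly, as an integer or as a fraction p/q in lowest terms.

-1912

Part 1: 81824 = 2^5 * 2557; number of divisors = (5+1) * (1+1) = 12; answer 12
Part 2: W1 = 12; m = -18; remainder = value at the root: -6*(-18)^2 - 2*(-18)^1 - 4 = (-1944) + (36) + (-4) = -1912; answer -1912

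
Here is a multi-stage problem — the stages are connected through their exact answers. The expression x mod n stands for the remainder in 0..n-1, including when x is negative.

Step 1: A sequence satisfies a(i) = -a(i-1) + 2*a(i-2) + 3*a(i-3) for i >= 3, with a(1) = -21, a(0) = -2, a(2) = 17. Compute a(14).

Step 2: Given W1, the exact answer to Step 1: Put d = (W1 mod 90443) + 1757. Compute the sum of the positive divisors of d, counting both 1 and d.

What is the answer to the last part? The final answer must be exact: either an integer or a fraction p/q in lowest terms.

204672

Step 1: a(3) = -1*(17) + 2*(-21) + 3*(-2) = -65; iterating: a(3)=-65, a(4)=36, a(5)=-115, a(6)=-8, a(7)=-114, a(8)=-247, a(9)=-5, a(10)=-831, a(11)=80, a(12)=-1757, a(13)=-576, a(14)=-2698; answer -2698
Step 2: W1 = -2698; d = 89502; 89502 = 2 * 3 * 7 * 2131; sigma = (1 + 2) * (1 + 3) * (1 + 7) * (1 + 2131) = 3 * 4 * 8 * 2132 = 204672; answer 204672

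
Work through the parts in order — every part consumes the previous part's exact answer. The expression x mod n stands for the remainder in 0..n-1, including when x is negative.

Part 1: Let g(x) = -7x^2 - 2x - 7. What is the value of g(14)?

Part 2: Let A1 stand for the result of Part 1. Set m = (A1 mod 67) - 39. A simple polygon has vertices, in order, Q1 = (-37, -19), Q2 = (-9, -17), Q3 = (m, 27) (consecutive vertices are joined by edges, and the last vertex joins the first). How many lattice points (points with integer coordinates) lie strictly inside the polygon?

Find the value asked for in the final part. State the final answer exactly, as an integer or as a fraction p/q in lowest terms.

Part 1: -7*(14)^2 - 2*(14)^1 - 7 = (-1372) + (-28) + (-7) = -1407; answer -1407
Part 2: A1 = -1407; m = -39; cross terms: (-37*-17 - -9*-19)=458, (-9*27 - -39*-17)=-906, (-39*-19 - -37*27)=1740; twice the area = |1292| = 1292; area = 646; boundary points = 2 + 2 + 2 = 6; strictly interior points = area - boundary/2 + 1 = 644; answer 644

644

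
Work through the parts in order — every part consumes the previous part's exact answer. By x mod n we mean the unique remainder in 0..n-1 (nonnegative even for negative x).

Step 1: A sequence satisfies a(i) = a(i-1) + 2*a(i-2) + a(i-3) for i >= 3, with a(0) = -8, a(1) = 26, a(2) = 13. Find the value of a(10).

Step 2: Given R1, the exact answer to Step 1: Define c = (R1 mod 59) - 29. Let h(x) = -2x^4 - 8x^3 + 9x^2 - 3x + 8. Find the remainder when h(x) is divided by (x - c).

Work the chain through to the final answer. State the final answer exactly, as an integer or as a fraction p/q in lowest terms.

-38866

Step 1: a(3) = 1*(13) + 2*(26) + 1*(-8) = 57; iterating: a(3)=57, a(4)=109, a(5)=236, a(6)=511, a(7)=1092, a(8)=2350, a(9)=5045, a(10)=10837; answer 10837
Step 2: R1 = 10837; c = 11; remainder = value at the root: -2*(11)^4 - 8*(11)^3 + 9*(11)^2 - 3*(11)^1 + 8 = (-29282) + (-10648) + (1089) + (-33) + (8) = -38866; answer -38866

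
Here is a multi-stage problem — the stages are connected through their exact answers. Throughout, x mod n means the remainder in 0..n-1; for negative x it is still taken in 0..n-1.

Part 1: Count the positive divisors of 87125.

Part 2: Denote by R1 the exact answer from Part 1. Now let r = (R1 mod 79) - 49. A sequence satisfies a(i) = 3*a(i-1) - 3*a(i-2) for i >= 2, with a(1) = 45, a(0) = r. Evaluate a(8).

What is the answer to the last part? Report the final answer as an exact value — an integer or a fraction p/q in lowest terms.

-6318

Part 1: 87125 = 5^3 * 17 * 41; number of divisors = (3+1) * (1+1) * (1+1) = 16; answer 16
Part 2: R1 = 16; r = -33; a(2) = 3*(45) - 3*(-33) = 234; iterating: a(2)=234, a(3)=567, a(4)=999, a(5)=1296, a(6)=891, a(7)=-1215, a(8)=-6318; answer -6318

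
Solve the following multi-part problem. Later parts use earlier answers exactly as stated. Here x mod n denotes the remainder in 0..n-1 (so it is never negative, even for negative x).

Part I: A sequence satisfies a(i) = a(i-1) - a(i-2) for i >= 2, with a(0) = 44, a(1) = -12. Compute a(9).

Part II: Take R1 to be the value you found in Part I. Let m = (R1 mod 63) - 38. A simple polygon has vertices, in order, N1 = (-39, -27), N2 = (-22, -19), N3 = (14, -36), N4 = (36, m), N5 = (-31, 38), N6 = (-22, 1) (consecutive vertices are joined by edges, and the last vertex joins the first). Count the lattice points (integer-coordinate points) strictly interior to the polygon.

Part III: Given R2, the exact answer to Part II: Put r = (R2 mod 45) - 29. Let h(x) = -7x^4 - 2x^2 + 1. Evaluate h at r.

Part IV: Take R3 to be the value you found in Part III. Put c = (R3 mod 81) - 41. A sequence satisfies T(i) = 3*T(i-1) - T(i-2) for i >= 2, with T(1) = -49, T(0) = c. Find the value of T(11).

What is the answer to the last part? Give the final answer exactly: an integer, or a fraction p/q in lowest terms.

Part I: a(2) = 1*(-12) - 1*(44) = -56; iterating: a(2)=-56, a(3)=-44, a(4)=12, a(5)=56, a(6)=44, a(7)=-12, a(8)=-56, a(9)=-44; answer -44
Part II: R1 = -44; m = -19; cross terms: (-39*-19 - -22*-27)=147, (-22*-36 - 14*-19)=1058, (14*-19 - 36*-36)=1030, (36*38 - -31*-19)=779, (-31*1 - -22*38)=805, (-22*-27 - -39*1)=633; twice the area = |4452| = 4452; area = 2226; boundary points = 1 + 1 + 1 + 1 + 1 + 1 = 6; strictly interior points = area - boundary/2 + 1 = 2224; answer 2224
Part III: R2 = 2224; r = -10; -7*(-10)^4 - 2*(-10)^2 + 1 = (-70000) + (-200) + (1) = -70199; answer -70199
Part IV: R3 = -70199; c = -13; T(2) = 3*(-49) - 1*(-13) = -134; iterating: T(2)=-134, T(3)=-353, T(4)=-925, T(5)=-2422, T(6)=-6341, T(7)=-16601, T(8)=-43462, T(9)=-113785, T(10)=-297893, T(11)=-779894; answer -779894

-779894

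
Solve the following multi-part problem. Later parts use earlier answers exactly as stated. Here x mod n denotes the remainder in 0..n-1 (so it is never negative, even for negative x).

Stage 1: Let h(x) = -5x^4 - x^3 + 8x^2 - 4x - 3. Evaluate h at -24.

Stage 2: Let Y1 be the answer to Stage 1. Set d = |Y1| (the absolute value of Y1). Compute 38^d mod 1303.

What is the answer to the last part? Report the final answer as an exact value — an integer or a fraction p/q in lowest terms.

727

Stage 1: -5*(-24)^4 - 1*(-24)^3 + 8*(-24)^2 - 4*(-24)^1 - 3 = (-1658880) + (13824) + (4608) + (96) + (-3) = -1640355; answer -1640355
Stage 2: Y1 = -1640355; d = 1640355; squarings mod 1303: 38^1=38, 38^2=141, 38^4=336, 38^8=838, 38^16=1230, 38^32=117, 38^64=659, 38^128=382, 38^256=1291, 38^512=144, 38^1024=1191, 38^2048=817, 38^4096=353, 38^8192=824, 38^16384=113, 38^32768=1042, 38^65536=365, 38^131072=319, 38^262144=127, 38^524288=493, 38^1048576=691; 38^1640355 = 38^1 * 38^2 * 38^32 * 38^128 * 38^256 * 38^512 * 38^1024 * 38^65536 * 38^524288 * 38^1048576 = 727 (mod 1303); answer 727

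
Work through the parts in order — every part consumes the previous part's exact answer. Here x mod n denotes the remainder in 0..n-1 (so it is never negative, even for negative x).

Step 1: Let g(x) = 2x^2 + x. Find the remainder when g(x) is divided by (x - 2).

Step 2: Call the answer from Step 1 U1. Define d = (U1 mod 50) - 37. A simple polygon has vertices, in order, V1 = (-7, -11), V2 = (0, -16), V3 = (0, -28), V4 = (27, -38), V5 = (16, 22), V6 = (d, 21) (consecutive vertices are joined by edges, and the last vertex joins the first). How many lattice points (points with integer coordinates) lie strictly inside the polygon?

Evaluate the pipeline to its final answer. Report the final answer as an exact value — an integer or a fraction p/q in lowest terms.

1713

Step 1: remainder = value at the root: 2*(2)^2 + 1*(2)^1 = (8) + (2) = 10; answer 10
Step 2: U1 = 10; d = -27; cross terms: (-7*-16 - 0*-11)=112, (0*-28 - 0*-16)=0, (0*-38 - 27*-28)=756, (27*22 - 16*-38)=1202, (16*21 - -27*22)=930, (-27*-11 - -7*21)=444; twice the area = |3444| = 3444; area = 1722; boundary points = 1 + 12 + 1 + 1 + 1 + 4 = 20; strictly interior points = area - boundary/2 + 1 = 1713; answer 1713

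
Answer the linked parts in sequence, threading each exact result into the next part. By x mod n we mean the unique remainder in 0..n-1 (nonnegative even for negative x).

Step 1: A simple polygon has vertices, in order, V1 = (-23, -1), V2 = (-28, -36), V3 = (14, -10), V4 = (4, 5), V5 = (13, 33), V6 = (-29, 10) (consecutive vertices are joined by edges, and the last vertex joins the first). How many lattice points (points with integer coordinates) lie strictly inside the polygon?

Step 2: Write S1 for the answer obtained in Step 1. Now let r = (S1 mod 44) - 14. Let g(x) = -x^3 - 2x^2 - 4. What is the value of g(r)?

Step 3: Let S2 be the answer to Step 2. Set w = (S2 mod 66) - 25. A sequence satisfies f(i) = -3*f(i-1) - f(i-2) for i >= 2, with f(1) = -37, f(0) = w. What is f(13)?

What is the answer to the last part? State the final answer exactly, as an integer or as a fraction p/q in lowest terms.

-3656917

Step 1: cross terms: (-23*-36 - -28*-1)=800, (-28*-10 - 14*-36)=784, (14*5 - 4*-10)=110, (4*33 - 13*5)=67, (13*10 - -29*33)=1087, (-29*-1 - -23*10)=259; twice the area = |3107| = 3107; area = 3107/2; boundary points = 5 + 2 + 5 + 1 + 1 + 1 = 15; strictly interior points = area - boundary/2 + 1 = 1547; answer 1547
Step 2: S1 = 1547; r = -7; -1*(-7)^3 - 2*(-7)^2 - 4 = (343) + (-98) + (-4) = 241; answer 241
Step 3: S2 = 241; w = 18; f(2) = -3*(-37) - 1*(18) = 93; iterating: f(2)=93, f(3)=-242, f(4)=633, f(5)=-1657, f(6)=4338, f(7)=-11357, f(8)=29733, f(9)=-77842, f(10)=203793, f(11)=-533537, f(12)=1396818, f(13)=-3656917; answer -3656917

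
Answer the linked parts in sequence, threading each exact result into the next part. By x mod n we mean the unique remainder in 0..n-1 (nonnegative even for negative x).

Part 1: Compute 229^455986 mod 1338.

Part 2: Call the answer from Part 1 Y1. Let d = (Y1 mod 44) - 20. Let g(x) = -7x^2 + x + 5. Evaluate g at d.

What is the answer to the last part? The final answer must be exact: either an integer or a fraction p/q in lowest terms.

Part 1: squarings mod 1338: 229^1=229, 229^2=259, 229^4=181, 229^8=649, 229^16=1069, 229^32=109, 229^64=1177, 229^128=499, 229^256=133, 229^512=295, 229^1024=55, 229^2048=349, 229^4096=43, 229^8192=511, 229^16384=211, 229^32768=367, 229^65536=889, 229^131072=901, 229^262144=973; 229^455986 = 229^2 * 229^16 * 229^32 * 229^256 * 229^1024 * 229^4096 * 229^8192 * 229^16384 * 229^32768 * 229^131072 * 229^262144 = 31 (mod 1338); answer 31
Part 2: Y1 = 31; d = 11; -7*(11)^2 + 1*(11)^1 + 5 = (-847) + (11) + (5) = -831; answer -831

-831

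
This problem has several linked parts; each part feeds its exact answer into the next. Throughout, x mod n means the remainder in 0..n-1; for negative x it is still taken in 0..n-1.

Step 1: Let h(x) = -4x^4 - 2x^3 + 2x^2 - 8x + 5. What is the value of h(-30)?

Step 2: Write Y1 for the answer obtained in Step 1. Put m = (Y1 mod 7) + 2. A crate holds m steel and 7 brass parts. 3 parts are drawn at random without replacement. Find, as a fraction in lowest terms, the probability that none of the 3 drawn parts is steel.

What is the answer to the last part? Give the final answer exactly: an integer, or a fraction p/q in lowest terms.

7/33

Step 1: -4*(-30)^4 - 2*(-30)^3 + 2*(-30)^2 - 8*(-30)^1 + 5 = (-3240000) + (54000) + (1800) + (240) + (5) = -3183955; answer -3183955
Step 2: Y1 = -3183955; m = 4; total draws C(11,3) = 165; favorable C(7,3) = 35; P = 7/33; answer 7/33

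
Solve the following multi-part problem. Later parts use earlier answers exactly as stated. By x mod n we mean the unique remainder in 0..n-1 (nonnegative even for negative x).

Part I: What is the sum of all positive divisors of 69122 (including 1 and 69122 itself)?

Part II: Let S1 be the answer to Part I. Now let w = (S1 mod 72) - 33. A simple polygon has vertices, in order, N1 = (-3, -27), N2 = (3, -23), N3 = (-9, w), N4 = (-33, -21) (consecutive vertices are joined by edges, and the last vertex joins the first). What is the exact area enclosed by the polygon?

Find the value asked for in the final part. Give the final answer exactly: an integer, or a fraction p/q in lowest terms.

Part I: 69122 = 2 * 17 * 19 * 107; sigma = (1 + 2) * (1 + 17) * (1 + 19) * (1 + 107) = 3 * 18 * 20 * 108 = 116640; answer 116640
Part II: S1 = 116640; w = -33; cross terms: (-3*-23 - 3*-27)=150, (3*-33 - -9*-23)=-306, (-9*-21 - -33*-33)=-900, (-33*-27 - -3*-21)=828; twice the area = |-228| = 228; area = 114; answer 114

114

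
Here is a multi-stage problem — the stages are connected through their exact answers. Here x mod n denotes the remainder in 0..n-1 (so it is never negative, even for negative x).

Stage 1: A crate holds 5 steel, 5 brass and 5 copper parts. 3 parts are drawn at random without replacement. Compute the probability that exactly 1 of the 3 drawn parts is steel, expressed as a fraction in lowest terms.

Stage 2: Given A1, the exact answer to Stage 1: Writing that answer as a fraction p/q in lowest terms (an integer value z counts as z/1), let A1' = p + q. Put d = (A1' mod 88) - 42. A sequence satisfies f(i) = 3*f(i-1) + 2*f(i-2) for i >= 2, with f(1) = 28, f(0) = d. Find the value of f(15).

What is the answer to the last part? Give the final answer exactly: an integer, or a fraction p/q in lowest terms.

Stage 1: total draws C(15,3) = 455; favorable C(5,1)*C(10,2) = 225; P = 45/91; answer 45/91
Stage 2: A1 = 45/91; threaded value p + q = 136; d = 6; f(2) = 3*(28) + 2*(6) = 96; iterating: f(2)=96, f(3)=344, f(4)=1224, f(5)=4360, f(6)=15528, f(7)=55304, f(8)=196968, f(9)=701512, f(10)=2498472, f(11)=8898440, f(12)=31692264, f(13)=112873672, f(14)=402005544, f(15)=1431763976; answer 1431763976

1431763976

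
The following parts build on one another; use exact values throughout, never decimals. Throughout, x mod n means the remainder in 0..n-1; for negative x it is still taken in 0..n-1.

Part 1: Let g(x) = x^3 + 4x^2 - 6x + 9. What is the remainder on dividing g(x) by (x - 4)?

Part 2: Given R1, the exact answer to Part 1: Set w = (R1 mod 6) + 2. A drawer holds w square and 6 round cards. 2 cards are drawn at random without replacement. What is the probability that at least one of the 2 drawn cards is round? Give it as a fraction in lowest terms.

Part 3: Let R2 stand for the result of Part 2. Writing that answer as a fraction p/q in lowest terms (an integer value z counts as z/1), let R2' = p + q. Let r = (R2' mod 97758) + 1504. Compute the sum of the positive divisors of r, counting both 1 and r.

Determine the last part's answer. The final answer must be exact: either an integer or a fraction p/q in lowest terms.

Part 1: remainder = value at the root: 1*(4)^3 + 4*(4)^2 - 6*(4)^1 + 9 = (64) + (64) + (-24) + (9) = 113; answer 113
Part 2: R1 = 113; w = 7; total draws C(13,2) = 78; complement C(7,2) = 21; favorable 78 - 21 = 57; P = 19/26; answer 19/26
Part 3: R2 = 19/26; threaded value p + q = 45; r = 1549; 1549 is prime, so its only divisors are 1 and 1549; sigma = 1 + 1549 = 1550; answer 1550

1550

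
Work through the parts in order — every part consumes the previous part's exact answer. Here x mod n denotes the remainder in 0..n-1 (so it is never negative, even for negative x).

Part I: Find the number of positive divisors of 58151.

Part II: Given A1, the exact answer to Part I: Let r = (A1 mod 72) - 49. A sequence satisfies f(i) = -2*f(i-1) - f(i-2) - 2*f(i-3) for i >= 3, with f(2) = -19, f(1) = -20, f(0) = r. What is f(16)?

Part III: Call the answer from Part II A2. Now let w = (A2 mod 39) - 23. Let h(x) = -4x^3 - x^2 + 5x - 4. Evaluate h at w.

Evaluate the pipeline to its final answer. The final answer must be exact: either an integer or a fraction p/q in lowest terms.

-504

Part I: 58151 is prime, so its only divisors are 1 and 58151; count = 2; answer 2
Part II: A1 = 2; r = -47; f(3) = -2*(-19) - 1*(-20) - 2*(-47) = 152; iterating: f(3)=152, f(4)=-245, f(5)=376, f(6)=-811, f(7)=1736, f(8)=-3413, f(9)=6712, f(10)=-13483, f(11)=27080, f(12)=-54101, f(13)=108088, f(14)=-216235, f(15)=432584, f(16)=-865109; answer -865109
Part III: A2 = -865109; w = 5; -4*(5)^3 - 1*(5)^2 + 5*(5)^1 - 4 = (-500) + (-25) + (25) + (-4) = -504; answer -504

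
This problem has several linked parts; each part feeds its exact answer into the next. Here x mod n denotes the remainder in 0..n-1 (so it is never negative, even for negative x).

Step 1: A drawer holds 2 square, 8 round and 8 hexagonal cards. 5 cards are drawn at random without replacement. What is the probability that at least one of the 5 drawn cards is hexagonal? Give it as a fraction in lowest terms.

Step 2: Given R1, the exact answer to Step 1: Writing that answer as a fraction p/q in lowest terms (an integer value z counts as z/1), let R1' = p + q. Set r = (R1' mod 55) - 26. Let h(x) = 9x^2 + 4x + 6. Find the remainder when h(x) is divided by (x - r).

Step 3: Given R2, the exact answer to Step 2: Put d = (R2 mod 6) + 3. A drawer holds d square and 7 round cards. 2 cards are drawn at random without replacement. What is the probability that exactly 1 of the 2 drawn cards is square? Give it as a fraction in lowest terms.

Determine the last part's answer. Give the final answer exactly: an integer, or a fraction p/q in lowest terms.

7/13

Step 1: total draws C(18,5) = 8568; complement C(10,5) = 252; favorable 8568 - 252 = 8316; P = 33/34; answer 33/34
Step 2: R1 = 33/34; threaded value p + q = 67; r = -14; remainder = value at the root: 9*(-14)^2 + 4*(-14)^1 + 6 = (1764) + (-56) + (6) = 1714; answer 1714
Step 3: R2 = 1714; d = 7; total draws C(14,2) = 91; favorable C(7,1)*C(7,1) = 49; P = 7/13; answer 7/13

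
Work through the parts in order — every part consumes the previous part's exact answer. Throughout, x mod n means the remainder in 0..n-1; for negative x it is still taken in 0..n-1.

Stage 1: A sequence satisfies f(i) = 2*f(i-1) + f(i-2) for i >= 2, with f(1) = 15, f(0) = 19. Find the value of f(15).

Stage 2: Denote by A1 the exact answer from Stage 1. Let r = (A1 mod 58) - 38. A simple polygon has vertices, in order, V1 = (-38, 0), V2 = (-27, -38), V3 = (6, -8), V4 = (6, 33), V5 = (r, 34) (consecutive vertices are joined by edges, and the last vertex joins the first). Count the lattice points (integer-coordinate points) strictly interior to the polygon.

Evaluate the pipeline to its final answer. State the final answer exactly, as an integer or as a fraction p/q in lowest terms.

Stage 1: f(2) = 2*(15) + 1*(19) = 49; iterating: f(2)=49, f(3)=113, f(4)=275, f(5)=663, f(6)=1601, f(7)=3865, f(8)=9331, f(9)=22527, f(10)=54385, f(11)=131297, f(12)=316979, f(13)=765255, f(14)=1847489, f(15)=4460233; answer 4460233
Stage 2: A1 = 4460233; r = -5; cross terms: (-38*-38 - -27*0)=1444, (-27*-8 - 6*-38)=444, (6*33 - 6*-8)=246, (6*34 - -5*33)=369, (-5*0 - -38*34)=1292; twice the area = |3795| = 3795; area = 3795/2; boundary points = 1 + 3 + 41 + 1 + 1 = 47; strictly interior points = area - boundary/2 + 1 = 1875; answer 1875

1875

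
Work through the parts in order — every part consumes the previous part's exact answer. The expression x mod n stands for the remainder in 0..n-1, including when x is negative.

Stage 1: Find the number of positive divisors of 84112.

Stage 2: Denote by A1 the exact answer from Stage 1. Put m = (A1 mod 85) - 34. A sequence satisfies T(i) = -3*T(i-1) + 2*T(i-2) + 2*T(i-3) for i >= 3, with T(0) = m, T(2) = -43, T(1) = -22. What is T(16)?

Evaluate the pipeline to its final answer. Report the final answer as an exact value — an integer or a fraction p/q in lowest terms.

-701381033

Stage 1: 84112 = 2^4 * 7 * 751; number of divisors = (4+1) * (1+1) * (1+1) = 20; answer 20
Stage 2: A1 = 20; m = -14; T(3) = -3*(-43) + 2*(-22) + 2*(-14) = 57; iterating: T(3)=57, T(4)=-301, T(5)=931, T(6)=-3281, T(7)=11103, T(8)=-38009, T(9)=129671, T(10)=-442825, T(11)=1511799, T(12)=-5161705, T(13)=17623063, T(14)=-60169001, T(15)=205429719, T(16)=-701381033; answer -701381033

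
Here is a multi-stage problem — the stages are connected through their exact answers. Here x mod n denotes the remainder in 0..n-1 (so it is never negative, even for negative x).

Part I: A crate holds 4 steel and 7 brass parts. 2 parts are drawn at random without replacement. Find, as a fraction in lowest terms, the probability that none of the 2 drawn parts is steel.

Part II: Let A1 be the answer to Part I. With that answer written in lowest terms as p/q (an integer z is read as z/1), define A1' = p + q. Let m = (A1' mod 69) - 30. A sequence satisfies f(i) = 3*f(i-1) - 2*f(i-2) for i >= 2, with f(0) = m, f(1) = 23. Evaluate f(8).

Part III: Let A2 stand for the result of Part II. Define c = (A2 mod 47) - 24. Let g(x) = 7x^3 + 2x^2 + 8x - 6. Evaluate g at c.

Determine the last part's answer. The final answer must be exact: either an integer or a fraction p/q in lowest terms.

Part I: total draws C(11,2) = 55; favorable C(7,2) = 21; P = 21/55; answer 21/55
Part II: A1 = 21/55; threaded value p + q = 76; m = -23; f(2) = 3*(23) - 2*(-23) = 115; iterating: f(2)=115, f(3)=299, f(4)=667, f(5)=1403, f(6)=2875, f(7)=5819, f(8)=11707; answer 11707
Part III: A2 = 11707; c = -20; 7*(-20)^3 + 2*(-20)^2 + 8*(-20)^1 - 6 = (-56000) + (800) + (-160) + (-6) = -55366; answer -55366

-55366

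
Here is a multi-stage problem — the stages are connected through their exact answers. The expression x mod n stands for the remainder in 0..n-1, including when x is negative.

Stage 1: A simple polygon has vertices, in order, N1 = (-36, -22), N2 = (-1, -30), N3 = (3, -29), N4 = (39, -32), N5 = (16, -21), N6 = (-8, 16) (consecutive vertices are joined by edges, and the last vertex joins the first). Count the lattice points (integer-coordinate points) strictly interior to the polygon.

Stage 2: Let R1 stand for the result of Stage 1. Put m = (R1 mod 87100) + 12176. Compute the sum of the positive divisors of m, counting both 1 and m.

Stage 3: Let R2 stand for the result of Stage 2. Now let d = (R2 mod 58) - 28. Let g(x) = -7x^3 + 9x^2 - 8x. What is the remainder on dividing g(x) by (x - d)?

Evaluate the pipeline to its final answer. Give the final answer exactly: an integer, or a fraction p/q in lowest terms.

1884

Stage 1: cross terms: (-36*-30 - -1*-22)=1058, (-1*-29 - 3*-30)=119, (3*-32 - 39*-29)=1035, (39*-21 - 16*-32)=-307, (16*16 - -8*-21)=88, (-8*-22 - -36*16)=752; twice the area = |2745| = 2745; area = 2745/2; boundary points = 1 + 1 + 3 + 1 + 1 + 2 = 9; strictly interior points = area - boundary/2 + 1 = 1369; answer 1369
Stage 2: R1 = 1369; m = 13545; 13545 = 3^2 * 5 * 7 * 43; sigma = (1 + 3 + 9) * (1 + 5) * (1 + 7) * (1 + 43) = 13 * 6 * 8 * 44 = 27456; answer 27456
Stage 3: R2 = 27456; d = -6; remainder = value at the root: -7*(-6)^3 + 9*(-6)^2 - 8*(-6)^1 = (1512) + (324) + (48) = 1884; answer 1884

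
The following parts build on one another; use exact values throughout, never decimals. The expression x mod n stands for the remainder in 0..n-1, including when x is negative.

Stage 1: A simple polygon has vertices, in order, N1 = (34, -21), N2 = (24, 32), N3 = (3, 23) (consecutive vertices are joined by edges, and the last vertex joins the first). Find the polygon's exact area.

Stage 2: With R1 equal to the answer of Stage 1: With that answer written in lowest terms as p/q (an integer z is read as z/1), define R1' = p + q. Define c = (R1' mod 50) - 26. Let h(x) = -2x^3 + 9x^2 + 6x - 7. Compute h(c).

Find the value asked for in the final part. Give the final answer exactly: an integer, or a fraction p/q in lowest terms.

Stage 1: cross terms: (34*32 - 24*-21)=1592, (24*23 - 3*32)=456, (3*-21 - 34*23)=-845; twice the area = |1203| = 1203; area = 1203/2; answer 1203/2
Stage 2: R1 = 1203/2; threaded value p + q = 1205; c = -21; -2*(-21)^3 + 9*(-21)^2 + 6*(-21)^1 - 7 = (18522) + (3969) + (-126) + (-7) = 22358; answer 22358

22358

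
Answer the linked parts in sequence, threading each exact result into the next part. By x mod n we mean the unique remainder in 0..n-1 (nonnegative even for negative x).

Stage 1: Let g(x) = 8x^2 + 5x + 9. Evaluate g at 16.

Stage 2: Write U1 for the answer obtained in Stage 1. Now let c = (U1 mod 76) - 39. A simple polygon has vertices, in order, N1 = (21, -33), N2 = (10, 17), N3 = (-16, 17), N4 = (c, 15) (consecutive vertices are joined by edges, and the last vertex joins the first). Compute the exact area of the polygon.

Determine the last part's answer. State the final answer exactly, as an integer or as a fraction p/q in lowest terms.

Stage 1: 8*(16)^2 + 5*(16)^1 + 9 = (2048) + (80) + (9) = 2137; answer 2137
Stage 2: U1 = 2137; c = -30; cross terms: (21*17 - 10*-33)=687, (10*17 - -16*17)=442, (-16*15 - -30*17)=270, (-30*-33 - 21*15)=675; twice the area = |2074| = 2074; area = 1037; answer 1037

1037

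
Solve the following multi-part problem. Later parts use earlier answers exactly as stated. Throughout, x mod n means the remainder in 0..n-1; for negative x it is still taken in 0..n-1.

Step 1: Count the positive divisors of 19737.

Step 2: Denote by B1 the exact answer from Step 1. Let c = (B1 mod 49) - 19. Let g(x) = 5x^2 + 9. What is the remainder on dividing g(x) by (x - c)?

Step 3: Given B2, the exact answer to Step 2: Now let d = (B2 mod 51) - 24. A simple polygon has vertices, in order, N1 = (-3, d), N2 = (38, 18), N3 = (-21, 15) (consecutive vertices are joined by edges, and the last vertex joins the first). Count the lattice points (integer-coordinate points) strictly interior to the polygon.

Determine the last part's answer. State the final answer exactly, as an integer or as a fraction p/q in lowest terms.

1080

Step 1: 19737 = 3^3 * 17 * 43; number of divisors = (3+1) * (1+1) * (1+1) = 16; answer 16
Step 2: B1 = 16; c = -3; remainder = value at the root: 5*(-3)^2 + 9 = (45) + (9) = 54; answer 54
Step 3: B2 = 54; d = -21; cross terms: (-3*18 - 38*-21)=744, (38*15 - -21*18)=948, (-21*-21 - -3*15)=486; twice the area = |2178| = 2178; area = 1089; boundary points = 1 + 1 + 18 = 20; strictly interior points = area - boundary/2 + 1 = 1080; answer 1080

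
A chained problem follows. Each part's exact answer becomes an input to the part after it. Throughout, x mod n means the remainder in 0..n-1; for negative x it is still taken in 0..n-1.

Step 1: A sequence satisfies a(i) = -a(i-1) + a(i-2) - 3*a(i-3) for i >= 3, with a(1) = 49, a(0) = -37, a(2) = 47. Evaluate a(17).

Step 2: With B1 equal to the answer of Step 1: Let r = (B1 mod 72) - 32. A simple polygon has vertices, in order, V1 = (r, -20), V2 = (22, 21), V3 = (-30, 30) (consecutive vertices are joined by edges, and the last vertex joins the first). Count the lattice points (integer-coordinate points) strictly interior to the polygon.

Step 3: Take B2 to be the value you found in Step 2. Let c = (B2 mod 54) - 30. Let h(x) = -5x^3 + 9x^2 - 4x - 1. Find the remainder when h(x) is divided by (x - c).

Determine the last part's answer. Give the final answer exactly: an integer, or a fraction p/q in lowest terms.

57683

Step 1: a(3) = -1*(47) + 1*(49) - 3*(-37) = 113; iterating: a(3)=113, a(4)=-213, a(5)=185, a(6)=-737, a(7)=1561, a(8)=-2853, a(9)=6625, a(10)=-14161, a(11)=29345, a(12)=-63381, a(13)=135209, a(14)=-286625, a(15)=611977, a(16)=-1304229, a(17)=2776081; answer 2776081
Step 2: B1 = 2776081; r = 17; cross terms: (17*21 - 22*-20)=797, (22*30 - -30*21)=1290, (-30*-20 - 17*30)=90; twice the area = |2177| = 2177; area = 2177/2; boundary points = 1 + 1 + 1 = 3; strictly interior points = area - boundary/2 + 1 = 1088; answer 1088
Step 3: B2 = 1088; c = -22; remainder = value at the root: -5*(-22)^3 + 9*(-22)^2 - 4*(-22)^1 - 1 = (53240) + (4356) + (88) + (-1) = 57683; answer 57683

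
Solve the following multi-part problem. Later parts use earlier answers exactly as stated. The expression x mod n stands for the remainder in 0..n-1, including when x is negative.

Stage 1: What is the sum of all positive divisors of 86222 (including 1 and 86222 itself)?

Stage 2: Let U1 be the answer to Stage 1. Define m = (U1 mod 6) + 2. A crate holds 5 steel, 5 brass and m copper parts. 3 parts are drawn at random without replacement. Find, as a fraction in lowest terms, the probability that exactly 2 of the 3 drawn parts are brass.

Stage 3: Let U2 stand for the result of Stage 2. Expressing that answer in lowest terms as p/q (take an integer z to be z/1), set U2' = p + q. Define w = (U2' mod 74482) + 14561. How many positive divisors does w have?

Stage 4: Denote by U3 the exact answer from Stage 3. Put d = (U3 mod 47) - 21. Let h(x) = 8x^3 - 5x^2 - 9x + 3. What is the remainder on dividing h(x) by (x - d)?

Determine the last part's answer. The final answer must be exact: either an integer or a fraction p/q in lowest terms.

-18301

Stage 1: 86222 = 2 * 19 * 2269; sigma = (1 + 2) * (1 + 19) * (1 + 2269) = 3 * 20 * 2270 = 136200; answer 136200
Stage 2: U1 = 136200; m = 2; total draws C(12,3) = 220; favorable C(5,2)*C(7,1) = 70; P = 7/22; answer 7/22
Stage 3: U2 = 7/22; threaded value p + q = 29; w = 14590; 14590 = 2 * 5 * 1459; number of divisors = (1+1) * (1+1) * (1+1) = 8; answer 8
Stage 4: U3 = 8; d = -13; remainder = value at the root: 8*(-13)^3 - 5*(-13)^2 - 9*(-13)^1 + 3 = (-17576) + (-845) + (117) + (3) = -18301; answer -18301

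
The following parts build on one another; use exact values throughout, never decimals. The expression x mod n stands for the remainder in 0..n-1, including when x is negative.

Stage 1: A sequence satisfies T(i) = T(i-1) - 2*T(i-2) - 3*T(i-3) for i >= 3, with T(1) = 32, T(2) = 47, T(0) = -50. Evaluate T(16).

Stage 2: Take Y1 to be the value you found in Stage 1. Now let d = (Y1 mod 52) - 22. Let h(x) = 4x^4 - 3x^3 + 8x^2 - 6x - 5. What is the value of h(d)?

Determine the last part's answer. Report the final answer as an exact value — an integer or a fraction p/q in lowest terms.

1520470

Stage 1: T(3) = 1*(47) - 2*(32) - 3*(-50) = 133; iterating: T(3)=133, T(4)=-57, T(5)=-464, T(6)=-749, T(7)=350, T(8)=3240, T(9)=4787, T(10)=-2743, T(11)=-22037, T(12)=-30912, T(13)=21391, T(14)=149326, T(15)=199280, T(16)=-163545; answer -163545
Stage 2: Y1 = -163545; d = 25; 4*(25)^4 - 3*(25)^3 + 8*(25)^2 - 6*(25)^1 - 5 = (1562500) + (-46875) + (5000) + (-150) + (-5) = 1520470; answer 1520470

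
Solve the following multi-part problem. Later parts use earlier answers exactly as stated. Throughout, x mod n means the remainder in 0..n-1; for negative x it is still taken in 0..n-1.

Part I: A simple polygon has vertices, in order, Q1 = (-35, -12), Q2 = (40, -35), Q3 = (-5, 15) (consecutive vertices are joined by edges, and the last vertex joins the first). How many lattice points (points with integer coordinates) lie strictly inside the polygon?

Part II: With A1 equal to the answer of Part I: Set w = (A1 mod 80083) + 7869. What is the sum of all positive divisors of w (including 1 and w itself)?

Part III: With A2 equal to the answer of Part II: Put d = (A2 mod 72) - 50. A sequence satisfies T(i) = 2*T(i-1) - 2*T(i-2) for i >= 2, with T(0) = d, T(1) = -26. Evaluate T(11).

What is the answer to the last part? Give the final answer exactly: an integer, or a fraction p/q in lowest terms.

2368

Part I: cross terms: (-35*-35 - 40*-12)=1705, (40*15 - -5*-35)=425, (-5*-12 - -35*15)=585; twice the area = |2715| = 2715; area = 2715/2; boundary points = 1 + 5 + 3 = 9; strictly interior points = area - boundary/2 + 1 = 1354; answer 1354
Part II: A1 = 1354; w = 9223; 9223 = 23 * 401; sigma = (1 + 23) * (1 + 401) = 24 * 402 = 9648; answer 9648
Part III: A2 = 9648; d = -50; T(2) = 2*(-26) - 2*(-50) = 48; iterating: T(2)=48, T(3)=148, T(4)=200, T(5)=104, T(6)=-192, T(7)=-592, T(8)=-800, T(9)=-416, T(10)=768, T(11)=2368; answer 2368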